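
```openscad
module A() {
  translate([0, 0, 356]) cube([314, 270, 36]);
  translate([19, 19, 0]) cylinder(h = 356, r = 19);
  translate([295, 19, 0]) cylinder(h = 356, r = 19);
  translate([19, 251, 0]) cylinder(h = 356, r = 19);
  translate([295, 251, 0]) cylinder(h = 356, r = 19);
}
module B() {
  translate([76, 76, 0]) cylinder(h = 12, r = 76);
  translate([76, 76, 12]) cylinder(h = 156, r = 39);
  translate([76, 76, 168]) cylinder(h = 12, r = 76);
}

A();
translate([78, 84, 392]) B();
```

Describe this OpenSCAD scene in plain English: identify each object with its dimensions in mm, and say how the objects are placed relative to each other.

A is a four-legged stool. The seat is 314×270 mm, 36 mm thick, top at z = 392 mm. It stands on four round legs, each 38 mm in diameter, from z = 0 to the seat underside, each leg's axis is inset half a diameter from the nearest pair of seat edges (so the leg's bounding box is flush with the corner).

B is a spool: two coaxial disc flanges of radius 76 mm and thickness 12 mm, joined by a core cylinder of radius 39 mm and height 156 mm. The lower flange rests on z = 0 and the three cylinders share a vertical axis.

The spool is on top of the stool.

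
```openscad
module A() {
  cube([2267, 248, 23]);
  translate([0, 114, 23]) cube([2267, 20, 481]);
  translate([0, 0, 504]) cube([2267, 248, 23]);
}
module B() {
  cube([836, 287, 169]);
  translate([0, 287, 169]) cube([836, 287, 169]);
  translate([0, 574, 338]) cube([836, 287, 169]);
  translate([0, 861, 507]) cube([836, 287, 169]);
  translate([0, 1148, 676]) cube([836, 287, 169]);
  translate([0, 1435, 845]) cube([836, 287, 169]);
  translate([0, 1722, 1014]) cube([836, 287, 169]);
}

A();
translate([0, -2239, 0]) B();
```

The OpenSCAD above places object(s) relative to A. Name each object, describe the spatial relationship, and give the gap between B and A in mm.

A is an I-beam. B is a staircase. The staircase is on the floor beside the I-beam on its −y side. The gap between the staircase and the I-beam is 230 mm.

The staircase's nearest face is 230 mm from the I-beam's −y face.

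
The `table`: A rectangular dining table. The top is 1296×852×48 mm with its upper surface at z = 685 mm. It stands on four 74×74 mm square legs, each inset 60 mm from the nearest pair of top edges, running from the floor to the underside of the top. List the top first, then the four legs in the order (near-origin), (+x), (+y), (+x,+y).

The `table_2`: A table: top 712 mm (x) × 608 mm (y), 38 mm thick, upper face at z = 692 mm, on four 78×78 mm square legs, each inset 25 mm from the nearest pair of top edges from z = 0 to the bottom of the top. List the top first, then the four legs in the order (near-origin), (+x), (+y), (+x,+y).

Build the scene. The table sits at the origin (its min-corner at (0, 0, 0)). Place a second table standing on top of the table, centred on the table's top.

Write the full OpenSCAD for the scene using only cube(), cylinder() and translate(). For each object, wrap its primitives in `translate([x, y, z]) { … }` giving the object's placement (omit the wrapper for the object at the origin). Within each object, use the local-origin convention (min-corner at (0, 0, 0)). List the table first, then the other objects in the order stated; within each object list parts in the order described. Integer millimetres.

translate([0, 0, 637]) cube([1296, 852, 48]);
translate([60, 60, 0]) cube([74, 74, 637]);
translate([1162, 60, 0]) cube([74, 74, 637]);
translate([60, 718, 0]) cube([74, 74, 637]);
translate([1162, 718, 0]) cube([74, 74, 637]);
translate([292, 122, 685]) {
  translate([0, 0, 654]) cube([712, 608, 38]);
  translate([25, 25, 0]) cube([78, 78, 654]);
  translate([609, 25, 0]) cube([78, 78, 654]);
  translate([25, 505, 0]) cube([78, 78, 654]);
  translate([609, 505, 0]) cube([78, 78, 654]);
}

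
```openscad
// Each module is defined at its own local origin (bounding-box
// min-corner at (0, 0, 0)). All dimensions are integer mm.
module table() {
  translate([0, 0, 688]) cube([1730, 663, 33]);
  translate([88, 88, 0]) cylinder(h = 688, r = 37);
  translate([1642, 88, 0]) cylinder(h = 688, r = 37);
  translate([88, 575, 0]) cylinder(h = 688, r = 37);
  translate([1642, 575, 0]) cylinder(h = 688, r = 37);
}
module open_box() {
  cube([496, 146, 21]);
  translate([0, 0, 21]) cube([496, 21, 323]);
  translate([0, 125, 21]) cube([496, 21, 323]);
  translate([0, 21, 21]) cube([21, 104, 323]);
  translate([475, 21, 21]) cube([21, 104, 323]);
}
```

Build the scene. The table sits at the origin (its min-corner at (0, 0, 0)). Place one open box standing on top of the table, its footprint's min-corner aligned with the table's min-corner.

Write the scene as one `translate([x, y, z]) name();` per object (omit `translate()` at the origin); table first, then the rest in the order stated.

table();
translate([0, 0, 721]) open_box();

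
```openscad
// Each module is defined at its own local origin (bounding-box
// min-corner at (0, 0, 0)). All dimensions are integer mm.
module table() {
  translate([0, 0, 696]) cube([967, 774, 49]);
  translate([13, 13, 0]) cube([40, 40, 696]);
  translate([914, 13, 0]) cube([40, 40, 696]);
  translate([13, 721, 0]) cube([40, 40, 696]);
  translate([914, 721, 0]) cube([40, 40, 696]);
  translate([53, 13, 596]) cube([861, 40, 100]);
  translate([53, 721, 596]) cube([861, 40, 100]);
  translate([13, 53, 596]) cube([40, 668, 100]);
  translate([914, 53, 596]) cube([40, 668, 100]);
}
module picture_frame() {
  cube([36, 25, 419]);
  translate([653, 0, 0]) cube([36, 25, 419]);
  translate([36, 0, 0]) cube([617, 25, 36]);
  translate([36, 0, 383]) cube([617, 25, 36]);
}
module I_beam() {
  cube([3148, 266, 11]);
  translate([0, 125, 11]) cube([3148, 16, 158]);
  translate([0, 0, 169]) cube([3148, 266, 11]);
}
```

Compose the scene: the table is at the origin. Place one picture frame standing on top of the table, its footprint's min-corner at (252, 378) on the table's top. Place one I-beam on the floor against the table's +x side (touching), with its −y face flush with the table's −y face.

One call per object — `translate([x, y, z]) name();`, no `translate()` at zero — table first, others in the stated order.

table();
translate([252, 378, 745]) picture_frame();
translate([967, 0, 0]) I_beam();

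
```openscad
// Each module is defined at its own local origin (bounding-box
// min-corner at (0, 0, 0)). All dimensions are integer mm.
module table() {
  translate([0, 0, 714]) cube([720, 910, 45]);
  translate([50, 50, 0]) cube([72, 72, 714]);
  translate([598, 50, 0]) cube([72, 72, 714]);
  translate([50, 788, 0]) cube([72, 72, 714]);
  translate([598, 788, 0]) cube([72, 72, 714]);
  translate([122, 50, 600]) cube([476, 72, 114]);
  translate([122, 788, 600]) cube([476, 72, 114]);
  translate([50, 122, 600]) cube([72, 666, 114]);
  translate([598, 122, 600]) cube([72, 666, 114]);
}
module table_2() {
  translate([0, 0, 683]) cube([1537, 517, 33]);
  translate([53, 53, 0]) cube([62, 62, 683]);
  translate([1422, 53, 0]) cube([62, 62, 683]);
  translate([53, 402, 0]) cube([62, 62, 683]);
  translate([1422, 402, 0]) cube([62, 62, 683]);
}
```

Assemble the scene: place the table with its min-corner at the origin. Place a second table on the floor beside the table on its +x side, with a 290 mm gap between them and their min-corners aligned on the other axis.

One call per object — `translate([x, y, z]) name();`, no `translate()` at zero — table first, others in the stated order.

table();
translate([1010, 0, 0]) table_2();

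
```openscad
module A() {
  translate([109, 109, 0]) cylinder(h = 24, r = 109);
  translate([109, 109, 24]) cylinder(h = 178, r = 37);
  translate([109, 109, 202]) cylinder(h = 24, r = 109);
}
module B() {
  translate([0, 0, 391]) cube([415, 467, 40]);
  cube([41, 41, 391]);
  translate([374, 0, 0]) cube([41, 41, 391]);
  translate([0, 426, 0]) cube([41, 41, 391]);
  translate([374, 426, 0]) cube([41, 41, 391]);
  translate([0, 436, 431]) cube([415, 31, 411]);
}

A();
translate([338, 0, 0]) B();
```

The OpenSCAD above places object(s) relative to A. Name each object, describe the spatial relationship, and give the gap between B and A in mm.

The chair's nearest face is 120 mm from the spool's +x face.

A is a spool. B is a chair. The chair is on the floor beside the spool on its +x side. The gap between the chair and the spool is 120 mm.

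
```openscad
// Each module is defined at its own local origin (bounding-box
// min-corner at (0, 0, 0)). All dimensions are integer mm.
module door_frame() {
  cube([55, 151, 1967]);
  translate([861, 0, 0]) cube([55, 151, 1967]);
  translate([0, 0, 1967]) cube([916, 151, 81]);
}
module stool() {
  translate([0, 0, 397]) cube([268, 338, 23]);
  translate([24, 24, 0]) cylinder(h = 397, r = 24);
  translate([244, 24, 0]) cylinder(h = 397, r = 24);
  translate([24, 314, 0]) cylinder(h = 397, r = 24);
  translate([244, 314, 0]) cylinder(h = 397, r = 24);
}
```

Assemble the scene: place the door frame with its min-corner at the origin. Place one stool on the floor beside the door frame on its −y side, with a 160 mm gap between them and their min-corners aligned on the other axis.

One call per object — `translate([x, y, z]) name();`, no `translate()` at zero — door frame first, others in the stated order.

door_frame();
translate([0, -498, 0]) stool();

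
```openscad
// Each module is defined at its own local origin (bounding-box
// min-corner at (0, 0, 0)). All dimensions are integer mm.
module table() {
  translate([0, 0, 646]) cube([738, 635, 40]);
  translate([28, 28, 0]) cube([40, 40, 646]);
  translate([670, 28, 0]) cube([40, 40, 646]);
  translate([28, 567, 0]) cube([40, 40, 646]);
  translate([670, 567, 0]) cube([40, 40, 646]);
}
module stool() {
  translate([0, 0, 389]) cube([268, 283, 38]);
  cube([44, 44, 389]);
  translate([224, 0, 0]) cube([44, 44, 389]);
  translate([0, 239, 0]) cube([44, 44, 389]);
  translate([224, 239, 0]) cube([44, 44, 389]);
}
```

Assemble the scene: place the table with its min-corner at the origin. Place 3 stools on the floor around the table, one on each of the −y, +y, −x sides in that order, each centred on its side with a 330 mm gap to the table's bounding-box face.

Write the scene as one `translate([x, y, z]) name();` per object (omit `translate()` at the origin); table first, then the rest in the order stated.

table();
translate([235, -613, 0]) stool();
translate([235, 965, 0]) stool();
translate([-598, 176, 0]) stool();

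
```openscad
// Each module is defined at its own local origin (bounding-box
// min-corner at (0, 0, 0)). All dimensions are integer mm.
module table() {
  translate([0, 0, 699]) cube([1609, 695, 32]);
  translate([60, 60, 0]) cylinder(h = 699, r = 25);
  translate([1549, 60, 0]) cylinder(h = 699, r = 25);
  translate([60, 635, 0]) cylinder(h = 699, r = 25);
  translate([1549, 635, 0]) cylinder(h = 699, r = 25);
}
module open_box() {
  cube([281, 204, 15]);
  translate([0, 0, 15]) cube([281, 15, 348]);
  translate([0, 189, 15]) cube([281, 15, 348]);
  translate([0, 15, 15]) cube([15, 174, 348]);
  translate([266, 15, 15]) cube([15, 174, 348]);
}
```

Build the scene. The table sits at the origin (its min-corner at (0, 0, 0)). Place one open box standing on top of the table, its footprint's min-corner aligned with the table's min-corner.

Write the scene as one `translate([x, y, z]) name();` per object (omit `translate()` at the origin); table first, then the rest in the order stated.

table();
translate([0, 0, 731]) open_box();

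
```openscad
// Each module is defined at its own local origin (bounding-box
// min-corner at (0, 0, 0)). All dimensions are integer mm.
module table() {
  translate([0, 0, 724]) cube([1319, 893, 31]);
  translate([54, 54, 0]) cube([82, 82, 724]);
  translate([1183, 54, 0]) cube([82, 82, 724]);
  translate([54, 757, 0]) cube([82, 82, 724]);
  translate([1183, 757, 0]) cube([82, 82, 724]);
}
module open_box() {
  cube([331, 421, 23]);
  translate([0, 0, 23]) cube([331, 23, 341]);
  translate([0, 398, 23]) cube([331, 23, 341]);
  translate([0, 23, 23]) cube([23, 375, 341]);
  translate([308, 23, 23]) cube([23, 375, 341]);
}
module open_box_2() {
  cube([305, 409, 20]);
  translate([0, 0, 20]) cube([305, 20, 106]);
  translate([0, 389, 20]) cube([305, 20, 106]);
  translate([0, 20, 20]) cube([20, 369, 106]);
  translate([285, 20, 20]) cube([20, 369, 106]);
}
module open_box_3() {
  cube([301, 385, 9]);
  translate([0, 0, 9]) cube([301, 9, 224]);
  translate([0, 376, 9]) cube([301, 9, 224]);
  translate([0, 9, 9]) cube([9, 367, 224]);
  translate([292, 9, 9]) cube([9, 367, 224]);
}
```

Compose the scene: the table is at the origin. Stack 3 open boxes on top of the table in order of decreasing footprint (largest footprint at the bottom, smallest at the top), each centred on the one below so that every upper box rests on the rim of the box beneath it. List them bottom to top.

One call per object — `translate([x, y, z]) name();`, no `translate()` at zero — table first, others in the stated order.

table();
translate([494, 236, 755]) open_box();
translate([507, 242, 1119]) open_box_2();
translate([509, 254, 1245]) open_box_3();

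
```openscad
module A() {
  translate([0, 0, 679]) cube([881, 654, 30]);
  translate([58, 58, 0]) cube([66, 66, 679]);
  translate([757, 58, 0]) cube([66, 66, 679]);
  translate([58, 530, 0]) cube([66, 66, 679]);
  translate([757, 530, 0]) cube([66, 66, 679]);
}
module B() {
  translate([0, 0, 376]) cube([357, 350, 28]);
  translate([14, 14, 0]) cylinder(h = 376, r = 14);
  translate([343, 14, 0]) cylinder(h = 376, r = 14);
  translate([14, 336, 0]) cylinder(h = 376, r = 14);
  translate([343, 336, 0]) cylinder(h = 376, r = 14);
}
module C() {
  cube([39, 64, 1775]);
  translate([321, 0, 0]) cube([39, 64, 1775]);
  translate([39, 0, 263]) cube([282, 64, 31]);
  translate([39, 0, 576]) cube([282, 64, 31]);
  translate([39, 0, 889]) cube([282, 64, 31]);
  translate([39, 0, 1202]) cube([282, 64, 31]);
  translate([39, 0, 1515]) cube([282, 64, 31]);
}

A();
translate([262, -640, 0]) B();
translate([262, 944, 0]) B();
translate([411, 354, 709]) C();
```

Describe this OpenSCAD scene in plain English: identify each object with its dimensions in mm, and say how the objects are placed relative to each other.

A is a rectangular dining table. The top is 881×654×30 mm with its upper surface at z = 709 mm. It stands on four 66×66 mm square legs, each inset 58 mm from the nearest pair of top edges, running from the floor to the underside of the top.

B is a four-legged stool. The seat is a 357×350×28 mm slab whose top surface is at z = 404 mm; four round legs, each 28 mm in diameter, run from the floor (z = 0) to the underside of the seat, each leg's axis is inset half a diameter from the nearest pair of seat edges (so the leg's bounding box is flush with the corner).

C is a wooden ladder with two side rails of 39×64 mm section and 1775 mm height, set 360 mm apart overall. Between them run 5 rectangular rungs (64 mm deep, 31 mm thick), front faces flush with the rails' −y face. The bottom of the first rung is 263 mm above the floor and each subsequent rung is 313 mm higher than the one below.

Two stools sit around the table at the −y, +y sides. The ladder is on top of the table.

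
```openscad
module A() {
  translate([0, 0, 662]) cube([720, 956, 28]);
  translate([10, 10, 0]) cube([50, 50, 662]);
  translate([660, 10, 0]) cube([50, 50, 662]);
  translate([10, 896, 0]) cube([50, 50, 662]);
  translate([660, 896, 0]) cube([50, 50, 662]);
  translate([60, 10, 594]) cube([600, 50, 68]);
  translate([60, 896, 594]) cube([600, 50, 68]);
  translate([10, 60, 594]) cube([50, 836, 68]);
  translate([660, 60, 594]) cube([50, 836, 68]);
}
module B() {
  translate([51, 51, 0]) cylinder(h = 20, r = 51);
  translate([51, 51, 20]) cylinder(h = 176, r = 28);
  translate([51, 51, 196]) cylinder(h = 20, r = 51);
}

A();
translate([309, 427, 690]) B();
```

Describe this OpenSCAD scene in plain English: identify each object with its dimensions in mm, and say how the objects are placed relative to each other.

A is a rectangular dining table. The top is 720×956×28 mm with its upper surface at z = 690 mm. It stands on four 50×50 mm square legs, each inset 10 mm from the nearest pair of top edges, running from the floor to the underside of the top. Four apron rails, 50 mm thick and 68 mm tall, run between adjacent legs with their top edges flush with the underside of the top and their outer faces flush with the legs' outer faces.

B is a spool: two coaxial disc flanges of radius 51 mm and thickness 20 mm, joined by a core cylinder of radius 28 mm and height 176 mm. The lower flange rests on z = 0 and the three cylinders share a vertical axis.

The spool is on top of the table, centred.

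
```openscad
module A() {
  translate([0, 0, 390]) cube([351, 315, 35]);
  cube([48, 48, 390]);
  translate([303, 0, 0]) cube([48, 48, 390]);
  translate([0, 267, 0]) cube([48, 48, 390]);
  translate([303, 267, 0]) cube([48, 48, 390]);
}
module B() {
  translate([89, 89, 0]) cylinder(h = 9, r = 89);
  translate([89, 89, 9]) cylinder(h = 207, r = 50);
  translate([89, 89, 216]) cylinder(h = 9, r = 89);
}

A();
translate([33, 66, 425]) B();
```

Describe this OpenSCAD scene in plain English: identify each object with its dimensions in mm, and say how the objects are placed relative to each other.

A is a four-legged stool. The seat is 351×315 mm, 35 mm thick, top at z = 425 mm. It stands on four square legs, each 48×48 mm in cross-section, from z = 0 to the seat underside, each flush with a corner of the seat.

B is a spool: two coaxial disc flanges of radius 89 mm and thickness 9 mm, joined by a core cylinder of radius 50 mm and height 207 mm. The lower flange rests on z = 0 and the three cylinders share a vertical axis.

The spool is on top of the stool.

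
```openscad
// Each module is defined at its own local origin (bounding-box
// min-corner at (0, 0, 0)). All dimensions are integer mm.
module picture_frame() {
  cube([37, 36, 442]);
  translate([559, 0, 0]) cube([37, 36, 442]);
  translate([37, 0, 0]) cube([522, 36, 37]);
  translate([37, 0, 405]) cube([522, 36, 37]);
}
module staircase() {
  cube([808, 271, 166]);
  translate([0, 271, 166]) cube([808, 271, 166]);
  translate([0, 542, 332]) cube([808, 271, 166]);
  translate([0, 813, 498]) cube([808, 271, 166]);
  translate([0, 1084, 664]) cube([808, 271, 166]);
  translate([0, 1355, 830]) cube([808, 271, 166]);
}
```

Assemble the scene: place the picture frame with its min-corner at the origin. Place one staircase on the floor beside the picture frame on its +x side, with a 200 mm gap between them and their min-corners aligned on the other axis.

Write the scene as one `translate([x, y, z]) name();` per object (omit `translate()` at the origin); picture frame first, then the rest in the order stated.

picture_frame();
translate([796, 0, 0]) staircase();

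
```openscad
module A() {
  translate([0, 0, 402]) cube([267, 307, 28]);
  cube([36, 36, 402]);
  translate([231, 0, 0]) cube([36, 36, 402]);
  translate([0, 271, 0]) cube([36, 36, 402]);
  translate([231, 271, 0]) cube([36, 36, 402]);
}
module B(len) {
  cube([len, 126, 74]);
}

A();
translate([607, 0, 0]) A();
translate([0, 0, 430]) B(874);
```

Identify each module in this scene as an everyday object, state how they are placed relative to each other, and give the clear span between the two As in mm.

A is a stool. B is a beam. A beam spans the tops of two stools. The clear span between the two stools is 340 mm.

Second stool starts at x = 607; first ends at x = 267; clear span = 607 − 267 = 340 mm.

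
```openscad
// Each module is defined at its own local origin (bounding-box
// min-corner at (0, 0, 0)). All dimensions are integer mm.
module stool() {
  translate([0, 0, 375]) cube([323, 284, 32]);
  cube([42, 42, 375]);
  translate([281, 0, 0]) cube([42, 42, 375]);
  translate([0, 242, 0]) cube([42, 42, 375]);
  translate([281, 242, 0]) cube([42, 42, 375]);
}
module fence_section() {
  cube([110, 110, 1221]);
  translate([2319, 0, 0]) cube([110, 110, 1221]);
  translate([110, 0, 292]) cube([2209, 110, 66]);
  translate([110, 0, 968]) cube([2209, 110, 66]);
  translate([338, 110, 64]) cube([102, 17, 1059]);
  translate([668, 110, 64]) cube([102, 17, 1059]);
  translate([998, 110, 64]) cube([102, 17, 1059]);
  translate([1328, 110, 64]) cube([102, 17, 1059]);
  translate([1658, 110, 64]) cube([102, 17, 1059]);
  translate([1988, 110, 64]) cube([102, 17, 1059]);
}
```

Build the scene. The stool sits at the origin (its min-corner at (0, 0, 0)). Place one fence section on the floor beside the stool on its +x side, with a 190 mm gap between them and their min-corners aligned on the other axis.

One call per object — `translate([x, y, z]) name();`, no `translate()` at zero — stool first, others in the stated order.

stool();
translate([513, 0, 0]) fence_section();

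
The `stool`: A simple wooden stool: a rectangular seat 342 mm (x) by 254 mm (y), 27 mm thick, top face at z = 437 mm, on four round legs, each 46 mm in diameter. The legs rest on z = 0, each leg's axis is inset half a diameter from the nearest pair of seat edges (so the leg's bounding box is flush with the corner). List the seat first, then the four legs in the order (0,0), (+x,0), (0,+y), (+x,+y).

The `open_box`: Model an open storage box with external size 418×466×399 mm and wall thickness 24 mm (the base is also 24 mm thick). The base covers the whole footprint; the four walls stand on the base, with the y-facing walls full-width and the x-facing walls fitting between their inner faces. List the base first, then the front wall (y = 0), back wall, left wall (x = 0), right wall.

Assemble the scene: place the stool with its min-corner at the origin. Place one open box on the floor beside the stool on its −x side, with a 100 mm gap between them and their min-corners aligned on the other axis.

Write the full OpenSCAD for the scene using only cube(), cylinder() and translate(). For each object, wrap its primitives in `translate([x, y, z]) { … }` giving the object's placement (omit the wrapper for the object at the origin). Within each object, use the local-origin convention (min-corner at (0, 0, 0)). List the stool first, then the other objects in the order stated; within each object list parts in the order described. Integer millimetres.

translate([0, 0, 410]) cube([342, 254, 27]);
translate([23, 23, 0]) cylinder(h = 410, r = 23);
translate([319, 23, 0]) cylinder(h = 410, r = 23);
translate([23, 231, 0]) cylinder(h = 410, r = 23);
translate([319, 231, 0]) cylinder(h = 410, r = 23);
translate([-518, 0, 0]) {
  cube([418, 466, 24]);
  translate([0, 0, 24]) cube([418, 24, 375]);
  translate([0, 442, 24]) cube([418, 24, 375]);
  translate([0, 24, 24]) cube([24, 418, 375]);
  translate([394, 24, 24]) cube([24, 418, 375]);
}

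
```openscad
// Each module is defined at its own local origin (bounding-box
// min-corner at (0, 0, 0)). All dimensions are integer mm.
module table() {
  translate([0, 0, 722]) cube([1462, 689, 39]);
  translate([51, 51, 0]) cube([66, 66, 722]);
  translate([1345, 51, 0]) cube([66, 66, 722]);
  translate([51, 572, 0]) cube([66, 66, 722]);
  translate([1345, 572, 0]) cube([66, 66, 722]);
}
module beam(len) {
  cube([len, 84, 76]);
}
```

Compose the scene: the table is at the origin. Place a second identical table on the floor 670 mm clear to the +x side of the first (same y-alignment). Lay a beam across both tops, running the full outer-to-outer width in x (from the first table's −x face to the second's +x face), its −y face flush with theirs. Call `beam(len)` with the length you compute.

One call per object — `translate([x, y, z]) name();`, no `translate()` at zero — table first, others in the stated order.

table();
translate([2132, 0, 0]) table();
translate([0, 0, 761]) beam(3594);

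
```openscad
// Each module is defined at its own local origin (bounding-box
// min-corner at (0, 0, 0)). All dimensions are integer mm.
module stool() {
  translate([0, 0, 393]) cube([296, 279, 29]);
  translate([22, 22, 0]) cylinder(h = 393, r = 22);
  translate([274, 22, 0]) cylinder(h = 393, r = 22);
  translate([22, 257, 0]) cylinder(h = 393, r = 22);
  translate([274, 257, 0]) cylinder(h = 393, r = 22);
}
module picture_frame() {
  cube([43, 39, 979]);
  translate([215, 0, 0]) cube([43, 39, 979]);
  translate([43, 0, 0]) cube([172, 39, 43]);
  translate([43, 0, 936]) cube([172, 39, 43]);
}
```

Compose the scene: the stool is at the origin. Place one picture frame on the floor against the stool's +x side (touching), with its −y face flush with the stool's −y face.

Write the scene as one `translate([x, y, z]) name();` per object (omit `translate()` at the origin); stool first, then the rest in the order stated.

stool();
translate([296, 0, 0]) picture_frame();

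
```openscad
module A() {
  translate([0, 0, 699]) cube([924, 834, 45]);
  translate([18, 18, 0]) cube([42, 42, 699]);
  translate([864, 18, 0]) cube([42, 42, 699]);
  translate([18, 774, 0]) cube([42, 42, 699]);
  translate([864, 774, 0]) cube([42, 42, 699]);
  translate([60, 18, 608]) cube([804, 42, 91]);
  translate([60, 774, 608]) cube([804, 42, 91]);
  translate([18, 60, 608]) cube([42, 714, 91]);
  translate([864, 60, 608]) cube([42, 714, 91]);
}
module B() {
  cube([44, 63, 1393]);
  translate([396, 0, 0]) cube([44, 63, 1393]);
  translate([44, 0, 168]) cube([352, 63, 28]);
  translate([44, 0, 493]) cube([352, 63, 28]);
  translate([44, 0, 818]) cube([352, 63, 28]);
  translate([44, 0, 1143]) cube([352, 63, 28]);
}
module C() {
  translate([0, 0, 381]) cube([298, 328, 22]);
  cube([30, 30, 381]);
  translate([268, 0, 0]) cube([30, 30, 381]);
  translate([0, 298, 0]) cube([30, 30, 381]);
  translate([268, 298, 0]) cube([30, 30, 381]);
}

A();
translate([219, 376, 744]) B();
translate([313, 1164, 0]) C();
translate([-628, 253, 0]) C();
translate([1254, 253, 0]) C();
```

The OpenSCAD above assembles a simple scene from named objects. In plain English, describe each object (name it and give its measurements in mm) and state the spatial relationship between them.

A is a table: top 924 mm (x) × 834 mm (y), 45 mm thick, upper face at z = 744 mm, on four 42×42 mm square legs, each inset 18 mm from the nearest pair of top edges, running from z = 0 to the bottom of the top. Four apron rails, 42 mm thick and 91 mm tall, run between adjacent legs with their top edges flush with the underside of the top and their outer faces flush with the legs' outer faces.

B is a straight ladder. Two 44×63 mm vertical rails, 1393 mm tall, stand 440 mm apart (outside-to-outside) with their front faces coplanar on the −y side. 4 rungs, each 63 mm deep and 28 mm tall, span between the inner faces of the rails, front faces flush with the rails. The lowest rung's underside is at z = 168 mm and rungs are spaced 325 mm apart (underside to underside).

C is a simple wooden stool: a rectangular seat 298 mm (x) by 328 mm (y), 22 mm thick, top face at z = 403 mm, on four square legs, each 30×30 mm in cross-section. The legs rest on z = 0, each flush with a corner of the seat.

The ladder is on top of the table. Three stools sit around the table at the +y, −x, +x sides.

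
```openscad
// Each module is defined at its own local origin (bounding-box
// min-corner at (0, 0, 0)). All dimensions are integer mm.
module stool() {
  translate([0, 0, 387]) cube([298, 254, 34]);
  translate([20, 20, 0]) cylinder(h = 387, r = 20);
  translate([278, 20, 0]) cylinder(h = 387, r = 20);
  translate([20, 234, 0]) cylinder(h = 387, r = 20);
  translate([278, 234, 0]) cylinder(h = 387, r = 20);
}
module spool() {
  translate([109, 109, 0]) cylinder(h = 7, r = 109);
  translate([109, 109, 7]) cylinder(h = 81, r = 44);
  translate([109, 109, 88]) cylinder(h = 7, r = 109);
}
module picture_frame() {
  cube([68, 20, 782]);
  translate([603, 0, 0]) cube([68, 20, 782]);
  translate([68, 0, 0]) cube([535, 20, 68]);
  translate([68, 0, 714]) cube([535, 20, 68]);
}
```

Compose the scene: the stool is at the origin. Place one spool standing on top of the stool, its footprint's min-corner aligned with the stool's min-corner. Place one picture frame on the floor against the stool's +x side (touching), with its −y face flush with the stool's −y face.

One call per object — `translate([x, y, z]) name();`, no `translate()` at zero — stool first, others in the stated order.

stool();
translate([0, 0, 421]) spool();
translate([298, 0, 0]) picture_frame();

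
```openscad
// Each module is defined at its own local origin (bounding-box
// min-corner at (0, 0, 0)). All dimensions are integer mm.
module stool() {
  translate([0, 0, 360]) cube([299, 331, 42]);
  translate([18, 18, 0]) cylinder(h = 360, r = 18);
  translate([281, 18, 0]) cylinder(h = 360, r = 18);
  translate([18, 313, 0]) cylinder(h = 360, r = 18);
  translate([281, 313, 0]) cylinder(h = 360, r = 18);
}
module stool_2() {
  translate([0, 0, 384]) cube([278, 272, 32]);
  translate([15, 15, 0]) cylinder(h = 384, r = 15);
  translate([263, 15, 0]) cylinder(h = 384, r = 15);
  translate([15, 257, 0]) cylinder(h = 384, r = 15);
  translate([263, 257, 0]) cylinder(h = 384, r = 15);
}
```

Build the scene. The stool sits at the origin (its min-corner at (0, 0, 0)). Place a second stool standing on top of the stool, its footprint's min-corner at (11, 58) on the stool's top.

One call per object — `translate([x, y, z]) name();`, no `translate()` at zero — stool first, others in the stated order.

stool();
translate([11, 58, 402]) stool_2();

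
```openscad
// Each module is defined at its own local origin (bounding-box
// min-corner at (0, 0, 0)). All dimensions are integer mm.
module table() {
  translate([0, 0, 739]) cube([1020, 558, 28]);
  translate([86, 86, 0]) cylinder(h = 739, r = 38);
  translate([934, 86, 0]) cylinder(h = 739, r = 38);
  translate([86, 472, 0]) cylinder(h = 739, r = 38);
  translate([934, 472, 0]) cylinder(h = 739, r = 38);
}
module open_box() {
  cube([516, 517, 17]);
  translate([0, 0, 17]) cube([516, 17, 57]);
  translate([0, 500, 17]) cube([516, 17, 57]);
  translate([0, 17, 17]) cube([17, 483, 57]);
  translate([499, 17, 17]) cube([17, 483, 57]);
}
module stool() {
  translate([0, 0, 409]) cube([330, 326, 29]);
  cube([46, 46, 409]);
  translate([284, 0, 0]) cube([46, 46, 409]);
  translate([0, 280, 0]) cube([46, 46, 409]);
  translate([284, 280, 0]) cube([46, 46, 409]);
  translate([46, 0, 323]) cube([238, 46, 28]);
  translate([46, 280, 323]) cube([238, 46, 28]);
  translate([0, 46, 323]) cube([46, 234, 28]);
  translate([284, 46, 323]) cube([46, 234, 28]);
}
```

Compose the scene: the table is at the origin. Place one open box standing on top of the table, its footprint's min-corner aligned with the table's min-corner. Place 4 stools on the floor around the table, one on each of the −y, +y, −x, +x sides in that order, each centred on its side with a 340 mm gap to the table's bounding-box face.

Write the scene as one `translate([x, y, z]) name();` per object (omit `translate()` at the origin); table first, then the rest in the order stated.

table();
translate([0, 0, 767]) open_box();
translate([345, -666, 0]) stool();
translate([345, 898, 0]) stool();
translate([-670, 116, 0]) stool();
translate([1360, 116, 0]) stool();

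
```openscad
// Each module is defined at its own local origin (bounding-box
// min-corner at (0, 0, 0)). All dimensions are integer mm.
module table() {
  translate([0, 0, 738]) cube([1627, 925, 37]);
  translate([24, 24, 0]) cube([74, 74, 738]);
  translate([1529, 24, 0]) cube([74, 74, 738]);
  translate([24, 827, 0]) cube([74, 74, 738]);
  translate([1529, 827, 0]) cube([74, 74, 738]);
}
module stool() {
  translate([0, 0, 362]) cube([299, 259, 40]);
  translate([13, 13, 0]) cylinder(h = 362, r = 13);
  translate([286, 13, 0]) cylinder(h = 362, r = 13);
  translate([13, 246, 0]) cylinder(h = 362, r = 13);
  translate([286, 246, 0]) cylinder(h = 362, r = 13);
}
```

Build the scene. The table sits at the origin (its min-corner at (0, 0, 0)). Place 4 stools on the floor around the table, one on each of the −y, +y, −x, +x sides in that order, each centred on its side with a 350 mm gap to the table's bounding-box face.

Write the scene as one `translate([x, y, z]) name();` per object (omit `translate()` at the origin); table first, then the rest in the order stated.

table();
translate([664, -609, 0]) stool();
translate([664, 1275, 0]) stool();
translate([-649, 333, 0]) stool();
translate([1977, 333, 0]) stool();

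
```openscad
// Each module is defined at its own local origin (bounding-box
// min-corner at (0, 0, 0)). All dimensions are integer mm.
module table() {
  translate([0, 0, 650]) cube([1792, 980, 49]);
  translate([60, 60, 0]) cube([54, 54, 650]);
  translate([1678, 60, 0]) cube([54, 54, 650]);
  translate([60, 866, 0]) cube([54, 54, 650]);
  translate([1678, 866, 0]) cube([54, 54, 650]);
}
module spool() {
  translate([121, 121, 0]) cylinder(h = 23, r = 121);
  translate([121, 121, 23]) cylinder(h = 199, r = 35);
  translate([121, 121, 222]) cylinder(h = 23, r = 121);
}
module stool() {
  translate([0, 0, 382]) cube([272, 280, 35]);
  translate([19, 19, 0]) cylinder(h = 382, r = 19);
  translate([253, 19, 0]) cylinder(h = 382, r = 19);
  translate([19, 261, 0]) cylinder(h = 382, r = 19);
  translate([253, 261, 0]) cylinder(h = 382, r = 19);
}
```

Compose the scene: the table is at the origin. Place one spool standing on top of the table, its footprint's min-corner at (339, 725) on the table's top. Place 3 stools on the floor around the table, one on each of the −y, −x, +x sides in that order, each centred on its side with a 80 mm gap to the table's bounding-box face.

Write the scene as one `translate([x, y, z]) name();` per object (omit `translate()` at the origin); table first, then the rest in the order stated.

table();
translate([339, 725, 699]) spool();
translate([760, -360, 0]) stool();
translate([-352, 350, 0]) stool();
translate([1872, 350, 0]) stool();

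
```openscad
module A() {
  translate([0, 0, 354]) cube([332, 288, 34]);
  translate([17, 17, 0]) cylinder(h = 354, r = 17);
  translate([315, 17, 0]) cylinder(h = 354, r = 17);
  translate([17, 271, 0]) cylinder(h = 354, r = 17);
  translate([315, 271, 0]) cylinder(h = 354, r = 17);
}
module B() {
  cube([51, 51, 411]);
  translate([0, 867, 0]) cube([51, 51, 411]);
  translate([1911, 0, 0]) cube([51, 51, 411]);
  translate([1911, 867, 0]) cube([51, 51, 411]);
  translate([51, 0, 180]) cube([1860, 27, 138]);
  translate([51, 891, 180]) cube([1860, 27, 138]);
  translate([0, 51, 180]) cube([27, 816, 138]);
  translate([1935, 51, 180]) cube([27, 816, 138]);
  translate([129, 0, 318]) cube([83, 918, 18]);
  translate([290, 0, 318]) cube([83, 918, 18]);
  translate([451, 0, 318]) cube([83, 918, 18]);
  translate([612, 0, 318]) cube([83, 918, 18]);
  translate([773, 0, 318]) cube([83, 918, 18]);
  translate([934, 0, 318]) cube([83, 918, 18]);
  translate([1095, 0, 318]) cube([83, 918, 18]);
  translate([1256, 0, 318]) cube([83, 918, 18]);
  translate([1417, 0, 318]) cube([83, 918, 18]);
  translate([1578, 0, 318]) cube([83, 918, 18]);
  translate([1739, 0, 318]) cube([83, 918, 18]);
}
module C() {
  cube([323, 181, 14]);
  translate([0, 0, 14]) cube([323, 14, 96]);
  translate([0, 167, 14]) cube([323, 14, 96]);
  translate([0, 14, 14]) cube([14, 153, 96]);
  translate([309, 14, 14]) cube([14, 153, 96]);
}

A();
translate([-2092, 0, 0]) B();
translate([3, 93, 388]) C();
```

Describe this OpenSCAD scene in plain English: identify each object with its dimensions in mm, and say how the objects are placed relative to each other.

A is a simple wooden stool: a rectangular seat 332 mm (x) by 288 mm (y), 34 mm thick, top face at z = 388 mm, on four round legs, each 34 mm in diameter. The legs rest on z = 0, each leg's axis is inset half a diameter from the nearest pair of seat edges (so the leg's bounding box is flush with the corner).

B is a bed frame 1962 mm long (x) by 918 mm wide (y). Four 51×51 mm corner posts, 411 mm tall, at the corners of the footprint. Four rails of 27 mm thickness and 138 mm height run between adjacent posts with their undersides at z = 180 mm, their outer faces flush with the outside of the frame (the two x-running rails run between the posts' inner faces; the two y-running rails run between the posts' inner faces). 11 slats, each 83 mm wide (x) and 18 mm thick, lie across the top of the two x-running rails, running the full 918 mm width of the frame in y; the slats are evenly spaced along x between the inner faces of the end posts with equal gaps (rounded down to the nearest mm) at the −x end and between each pair — any rounding remainder accumulates at the +x end.

C is an open-topped rectangular box: outside dimensions 323×181×110 mm, with a uniform wall and base thickness of 14 mm. The base is a full 323×181 slab on the floor; four walls sit on top of the base. The front and back walls (the −y and +y sides) span the full width; the two side walls fit between them.

The bed frame is on the floor beside the stool on its −x side. The open box is on top of the stool.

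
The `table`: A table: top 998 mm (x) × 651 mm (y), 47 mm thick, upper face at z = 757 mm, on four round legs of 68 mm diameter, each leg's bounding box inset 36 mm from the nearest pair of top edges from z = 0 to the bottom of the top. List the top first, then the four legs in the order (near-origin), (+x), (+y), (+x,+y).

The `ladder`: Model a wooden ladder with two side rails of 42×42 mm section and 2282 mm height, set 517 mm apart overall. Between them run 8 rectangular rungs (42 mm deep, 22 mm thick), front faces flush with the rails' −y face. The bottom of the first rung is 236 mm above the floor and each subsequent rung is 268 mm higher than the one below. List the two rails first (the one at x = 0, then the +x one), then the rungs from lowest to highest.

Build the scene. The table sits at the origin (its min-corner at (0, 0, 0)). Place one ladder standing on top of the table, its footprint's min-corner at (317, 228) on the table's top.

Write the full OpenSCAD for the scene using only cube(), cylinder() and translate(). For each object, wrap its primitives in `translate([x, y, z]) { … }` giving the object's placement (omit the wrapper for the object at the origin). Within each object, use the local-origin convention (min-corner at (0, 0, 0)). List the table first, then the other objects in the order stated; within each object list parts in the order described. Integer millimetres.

translate([0, 0, 710]) cube([998, 651, 47]);
translate([70, 70, 0]) cylinder(h = 710, r = 34);
translate([928, 70, 0]) cylinder(h = 710, r = 34);
translate([70, 581, 0]) cylinder(h = 710, r = 34);
translate([928, 581, 0]) cylinder(h = 710, r = 34);
translate([317, 228, 757]) {
  cube([42, 42, 2282]);
  translate([475, 0, 0]) cube([42, 42, 2282]);
  translate([42, 0, 236]) cube([433, 42, 22]);
  translate([42, 0, 504]) cube([433, 42, 22]);
  translate([42, 0, 772]) cube([433, 42, 22]);
  translate([42, 0, 1040]) cube([433, 42, 22]);
  translate([42, 0, 1308]) cube([433, 42, 22]);
  translate([42, 0, 1576]) cube([433, 42, 22]);
  translate([42, 0, 1844]) cube([433, 42, 22]);
  translate([42, 0, 2112]) cube([433, 42, 22]);
}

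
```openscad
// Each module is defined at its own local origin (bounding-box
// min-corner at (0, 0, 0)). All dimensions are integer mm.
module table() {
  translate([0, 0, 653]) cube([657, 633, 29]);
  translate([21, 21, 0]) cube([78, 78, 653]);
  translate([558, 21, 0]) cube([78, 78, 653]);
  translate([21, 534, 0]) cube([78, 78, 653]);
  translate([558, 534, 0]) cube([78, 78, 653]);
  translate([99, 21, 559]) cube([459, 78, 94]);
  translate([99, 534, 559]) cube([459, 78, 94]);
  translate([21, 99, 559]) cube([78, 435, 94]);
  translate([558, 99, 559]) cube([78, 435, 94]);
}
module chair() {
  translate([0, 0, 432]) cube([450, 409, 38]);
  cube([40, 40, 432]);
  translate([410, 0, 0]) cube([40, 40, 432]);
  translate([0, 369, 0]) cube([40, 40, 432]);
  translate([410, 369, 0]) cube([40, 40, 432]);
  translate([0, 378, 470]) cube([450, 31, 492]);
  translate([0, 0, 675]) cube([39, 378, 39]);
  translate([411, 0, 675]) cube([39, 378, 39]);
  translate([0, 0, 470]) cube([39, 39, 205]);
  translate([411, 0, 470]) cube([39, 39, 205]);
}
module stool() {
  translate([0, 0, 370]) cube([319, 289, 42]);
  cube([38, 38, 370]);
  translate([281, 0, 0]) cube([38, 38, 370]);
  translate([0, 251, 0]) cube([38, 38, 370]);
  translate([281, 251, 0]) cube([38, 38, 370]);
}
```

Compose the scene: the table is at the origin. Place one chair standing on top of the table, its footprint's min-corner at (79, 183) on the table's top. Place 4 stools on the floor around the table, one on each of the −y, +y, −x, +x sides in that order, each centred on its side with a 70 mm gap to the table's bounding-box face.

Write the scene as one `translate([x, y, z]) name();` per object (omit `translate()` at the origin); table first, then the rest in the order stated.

table();
translate([79, 183, 682]) chair();
translate([169, -359, 0]) stool();
translate([169, 703, 0]) stool();
translate([-389, 172, 0]) stool();
translate([727, 172, 0]) stool();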